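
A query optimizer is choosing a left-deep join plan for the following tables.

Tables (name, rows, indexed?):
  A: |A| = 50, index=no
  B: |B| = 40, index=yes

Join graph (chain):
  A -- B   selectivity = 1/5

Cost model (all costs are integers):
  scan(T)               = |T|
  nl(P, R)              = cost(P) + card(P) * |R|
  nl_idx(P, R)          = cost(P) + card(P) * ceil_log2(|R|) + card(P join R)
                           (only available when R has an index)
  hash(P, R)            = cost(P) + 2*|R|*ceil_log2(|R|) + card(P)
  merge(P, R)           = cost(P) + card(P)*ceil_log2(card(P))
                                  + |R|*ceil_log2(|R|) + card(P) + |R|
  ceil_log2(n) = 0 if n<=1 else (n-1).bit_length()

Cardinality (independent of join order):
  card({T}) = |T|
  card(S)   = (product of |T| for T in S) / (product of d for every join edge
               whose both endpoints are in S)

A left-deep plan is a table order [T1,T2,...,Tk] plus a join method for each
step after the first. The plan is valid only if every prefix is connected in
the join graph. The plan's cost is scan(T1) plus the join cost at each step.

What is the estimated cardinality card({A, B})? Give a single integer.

400

Tables in S: A(50), B(40)
Edges inside S: A-B(d=5)
numerator = 50 * 40 = 2000
denominator = 5 = 5
card(S) = 2000 / 5 = 400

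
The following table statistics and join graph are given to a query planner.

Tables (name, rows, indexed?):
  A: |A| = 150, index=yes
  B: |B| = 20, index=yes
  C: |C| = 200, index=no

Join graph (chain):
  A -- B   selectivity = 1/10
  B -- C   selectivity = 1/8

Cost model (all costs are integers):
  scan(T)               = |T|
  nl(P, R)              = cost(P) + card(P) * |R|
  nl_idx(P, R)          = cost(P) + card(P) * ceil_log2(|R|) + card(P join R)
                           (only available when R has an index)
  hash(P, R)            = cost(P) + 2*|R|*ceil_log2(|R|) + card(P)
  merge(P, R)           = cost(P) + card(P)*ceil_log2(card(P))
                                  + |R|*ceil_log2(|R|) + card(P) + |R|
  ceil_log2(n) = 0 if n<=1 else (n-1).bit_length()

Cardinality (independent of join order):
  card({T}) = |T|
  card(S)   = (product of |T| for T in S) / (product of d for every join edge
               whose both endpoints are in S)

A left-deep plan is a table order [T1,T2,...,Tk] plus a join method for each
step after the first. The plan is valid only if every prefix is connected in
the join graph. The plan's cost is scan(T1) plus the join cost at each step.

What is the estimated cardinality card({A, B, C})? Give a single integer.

7500

Tables in S: A(150), B(20), C(200)
Edges inside S: A-B(d=10), B-C(d=8)
numerator = 150 * 20 * 200 = 600000
denominator = 10 * 8 = 80
card(S) = 600000 / 80 = 7500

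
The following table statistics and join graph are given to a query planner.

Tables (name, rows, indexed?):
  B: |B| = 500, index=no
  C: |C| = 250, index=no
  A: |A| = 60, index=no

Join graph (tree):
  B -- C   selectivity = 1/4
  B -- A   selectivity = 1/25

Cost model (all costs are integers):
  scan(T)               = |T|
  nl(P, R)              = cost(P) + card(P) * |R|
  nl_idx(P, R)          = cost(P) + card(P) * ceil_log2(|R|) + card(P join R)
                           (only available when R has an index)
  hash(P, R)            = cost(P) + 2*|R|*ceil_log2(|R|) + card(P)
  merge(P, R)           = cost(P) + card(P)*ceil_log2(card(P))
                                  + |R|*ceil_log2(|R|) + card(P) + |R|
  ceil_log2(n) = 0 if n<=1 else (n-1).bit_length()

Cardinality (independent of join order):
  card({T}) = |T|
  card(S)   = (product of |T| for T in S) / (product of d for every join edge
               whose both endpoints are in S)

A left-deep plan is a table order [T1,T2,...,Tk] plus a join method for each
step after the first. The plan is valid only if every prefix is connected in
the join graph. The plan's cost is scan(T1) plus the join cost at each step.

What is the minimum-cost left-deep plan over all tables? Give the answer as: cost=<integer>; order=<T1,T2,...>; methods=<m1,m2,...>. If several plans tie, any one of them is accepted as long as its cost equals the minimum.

Selinger DP (subsets sized 1..n):
  {B}: scan cost=500, card=500
  {C}: scan cost=250, card=250
  {A}: scan cost=60, card=60
  {BC}: card=31250; try (C,hash)→5000, (B,merge)→7500, (C,merge)→7750, (B,hash)→9500, (B,nl)→125250, (C,nl)→125500; best=5000 via (C,hash)
  {AB}: card=1200; try (A,hash)→1720, (B,merge)→5480, (A,merge)→5920, (B,hash)→9120, (B,nl)→30060, (A,nl)→30500; best=1720 via (A,hash)
  {ABC}: card=75000; try (C,hash)→6920, (C,merge)→18370, (A,hash)→36970, (C,nl)→301720, (A,merge)→505420, (A,nl)→1880000; best=6920 via (C,hash)

cost=6920; order=B,A,C; methods=hash,hash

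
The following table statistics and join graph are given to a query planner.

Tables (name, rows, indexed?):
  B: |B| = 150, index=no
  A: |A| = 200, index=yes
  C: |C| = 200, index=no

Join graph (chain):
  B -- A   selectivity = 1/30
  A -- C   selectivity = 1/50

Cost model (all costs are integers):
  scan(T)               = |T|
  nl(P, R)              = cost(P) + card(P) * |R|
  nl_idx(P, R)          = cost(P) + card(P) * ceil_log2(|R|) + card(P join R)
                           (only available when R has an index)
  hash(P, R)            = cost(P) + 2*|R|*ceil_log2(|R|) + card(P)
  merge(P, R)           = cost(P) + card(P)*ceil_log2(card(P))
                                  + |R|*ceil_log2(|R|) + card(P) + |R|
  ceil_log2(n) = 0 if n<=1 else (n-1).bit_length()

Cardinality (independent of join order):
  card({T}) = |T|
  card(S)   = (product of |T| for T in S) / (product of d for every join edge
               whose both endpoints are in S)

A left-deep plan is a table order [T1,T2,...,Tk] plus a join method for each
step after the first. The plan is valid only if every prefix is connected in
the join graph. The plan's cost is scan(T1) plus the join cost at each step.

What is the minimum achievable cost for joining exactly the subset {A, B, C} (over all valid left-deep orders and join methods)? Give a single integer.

5800

Selinger DP over subsets of {A,B,C}:
  {B}: scan cost=150, card=150
  {A}: scan cost=200, card=200
  {C}: scan cost=200, card=200
  {AB}: card=1000; try (A,nl_idx)→2350, (B,hash)→2800, (A,merge)→3300, (B,merge)→3350, (A,hash)→3500, (A,nl)→30150 …(+1); best=2350 via (A,nl_idx)
  {AC}: card=800; try (A,nl_idx)→2600, (C,hash)→3600, (A,hash)→3600, (C,merge)→3800, (A,merge)→3800, (C,nl)→40200 …(+1); best=2600 via (A,nl_idx)
  {ABC}: card=4000; try (B,hash)→5800, (C,hash)→6550, (B,merge)→12750, (C,merge)→15150, (B,nl)→122600, (C,nl)→202350; best=5800 via (B,hash)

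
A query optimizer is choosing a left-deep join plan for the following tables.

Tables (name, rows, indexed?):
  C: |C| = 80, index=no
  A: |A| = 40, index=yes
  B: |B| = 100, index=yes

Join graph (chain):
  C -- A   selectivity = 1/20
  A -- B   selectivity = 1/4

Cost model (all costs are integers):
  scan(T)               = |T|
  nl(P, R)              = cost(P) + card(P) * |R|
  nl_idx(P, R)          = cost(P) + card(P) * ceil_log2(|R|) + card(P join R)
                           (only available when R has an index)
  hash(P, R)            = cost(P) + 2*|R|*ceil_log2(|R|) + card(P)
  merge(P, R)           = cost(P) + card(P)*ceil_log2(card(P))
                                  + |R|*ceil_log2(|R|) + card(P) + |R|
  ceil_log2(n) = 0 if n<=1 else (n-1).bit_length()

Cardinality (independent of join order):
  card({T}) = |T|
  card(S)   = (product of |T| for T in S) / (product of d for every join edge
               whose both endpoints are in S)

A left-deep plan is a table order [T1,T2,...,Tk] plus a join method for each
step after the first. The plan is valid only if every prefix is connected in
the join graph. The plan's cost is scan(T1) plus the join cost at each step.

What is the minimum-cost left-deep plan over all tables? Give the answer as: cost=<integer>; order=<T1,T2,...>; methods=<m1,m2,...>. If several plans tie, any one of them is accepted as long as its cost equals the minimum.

Selinger DP (subsets sized 1..n):
  {C}: scan cost=80, card=80
  {A}: scan cost=40, card=40
  {B}: scan cost=100, card=100
  {AC}: card=160; try (A,hash)→640, (A,nl_idx)→720, (C,merge)→960, (A,merge)→1000, (C,hash)→1200, (C,nl)→3240 …(+1); best=640 via (A,hash)
  {AB}: card=1000; try (A,hash)→680, (B,merge)→1120, (A,merge)→1180, (B,nl_idx)→1320, (B,hash)→1480, (A,nl_idx)→1700 …(+2); best=680 via (A,hash)
  {ABC}: card=4000; try (B,hash)→2200, (C,hash)→2800, (B,merge)→2880, (B,nl_idx)→5760, (C,merge)→12320, (B,nl)→16640 …(+1); best=2200 via (B,hash)

cost=2200; order=C,A,B; methods=hash,hash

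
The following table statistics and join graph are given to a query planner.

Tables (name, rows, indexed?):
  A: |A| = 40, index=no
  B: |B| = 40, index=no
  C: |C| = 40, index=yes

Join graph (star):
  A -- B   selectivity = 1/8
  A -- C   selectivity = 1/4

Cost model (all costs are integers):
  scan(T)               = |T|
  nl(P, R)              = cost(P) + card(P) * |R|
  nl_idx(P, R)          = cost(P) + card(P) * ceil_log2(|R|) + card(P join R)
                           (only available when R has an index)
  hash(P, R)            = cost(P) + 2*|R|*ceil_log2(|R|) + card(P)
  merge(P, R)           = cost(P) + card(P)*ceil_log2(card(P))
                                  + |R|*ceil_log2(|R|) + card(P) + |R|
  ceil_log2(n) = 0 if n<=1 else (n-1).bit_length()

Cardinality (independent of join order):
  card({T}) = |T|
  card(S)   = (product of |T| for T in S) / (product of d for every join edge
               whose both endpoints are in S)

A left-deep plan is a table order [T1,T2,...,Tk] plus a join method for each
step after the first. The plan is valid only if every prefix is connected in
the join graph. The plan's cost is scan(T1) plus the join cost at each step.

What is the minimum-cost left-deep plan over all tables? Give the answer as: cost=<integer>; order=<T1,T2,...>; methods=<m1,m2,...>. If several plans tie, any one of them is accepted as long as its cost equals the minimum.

Selinger DP (subsets sized 1..n):
  {A}: scan cost=40, card=40
  {B}: scan cost=40, card=40
  {C}: scan cost=40, card=40
  {AB}: card=200; try (B,hash)→560, (A,hash)→560, (B,merge)→600, (A,merge)→600, (B,nl)→1640, (A,nl)→1640; best=560 via (B,hash)
  {AC}: card=400; try (C,hash)→560, (A,hash)→560, (C,merge)→600, (A,merge)→600, (C,nl_idx)→680, (C,nl)→1640 …(+1); best=560 via (C,hash)
  {ABC}: card=2000; try (C,hash)→1240, (B,hash)→1440, (C,merge)→2640, (C,nl_idx)→3760, (B,merge)→4840, (C,nl)→8560 …(+1); best=1240 via (C,hash)

cost=1240; order=A,B,C; methods=hash,hash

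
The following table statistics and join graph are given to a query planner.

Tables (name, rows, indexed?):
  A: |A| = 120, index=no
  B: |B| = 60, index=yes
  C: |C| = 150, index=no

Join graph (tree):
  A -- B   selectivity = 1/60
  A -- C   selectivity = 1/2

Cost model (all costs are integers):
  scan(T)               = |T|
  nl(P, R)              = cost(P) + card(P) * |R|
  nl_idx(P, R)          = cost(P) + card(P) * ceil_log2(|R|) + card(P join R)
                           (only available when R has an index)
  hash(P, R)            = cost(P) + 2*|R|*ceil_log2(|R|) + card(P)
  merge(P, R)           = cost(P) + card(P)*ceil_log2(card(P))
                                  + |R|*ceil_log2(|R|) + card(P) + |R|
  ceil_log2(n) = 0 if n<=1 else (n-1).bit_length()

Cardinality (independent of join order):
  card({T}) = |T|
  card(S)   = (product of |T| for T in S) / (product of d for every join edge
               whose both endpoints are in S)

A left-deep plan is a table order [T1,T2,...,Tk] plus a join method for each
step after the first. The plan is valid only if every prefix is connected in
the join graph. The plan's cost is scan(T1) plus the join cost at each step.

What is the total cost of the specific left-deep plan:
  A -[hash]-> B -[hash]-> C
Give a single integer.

3480

step 1: scan A: cost=120, card=120
step 2: join B via hash
    card(P join B) = 120*60/(60) = 120
    cost = 120 + 2*60*6 + 120 = 960
step 3: join C via hash
    card(P join C) = 120*150/(2) = 9000
    cost = 960 + 2*150*8 + 120 = 3480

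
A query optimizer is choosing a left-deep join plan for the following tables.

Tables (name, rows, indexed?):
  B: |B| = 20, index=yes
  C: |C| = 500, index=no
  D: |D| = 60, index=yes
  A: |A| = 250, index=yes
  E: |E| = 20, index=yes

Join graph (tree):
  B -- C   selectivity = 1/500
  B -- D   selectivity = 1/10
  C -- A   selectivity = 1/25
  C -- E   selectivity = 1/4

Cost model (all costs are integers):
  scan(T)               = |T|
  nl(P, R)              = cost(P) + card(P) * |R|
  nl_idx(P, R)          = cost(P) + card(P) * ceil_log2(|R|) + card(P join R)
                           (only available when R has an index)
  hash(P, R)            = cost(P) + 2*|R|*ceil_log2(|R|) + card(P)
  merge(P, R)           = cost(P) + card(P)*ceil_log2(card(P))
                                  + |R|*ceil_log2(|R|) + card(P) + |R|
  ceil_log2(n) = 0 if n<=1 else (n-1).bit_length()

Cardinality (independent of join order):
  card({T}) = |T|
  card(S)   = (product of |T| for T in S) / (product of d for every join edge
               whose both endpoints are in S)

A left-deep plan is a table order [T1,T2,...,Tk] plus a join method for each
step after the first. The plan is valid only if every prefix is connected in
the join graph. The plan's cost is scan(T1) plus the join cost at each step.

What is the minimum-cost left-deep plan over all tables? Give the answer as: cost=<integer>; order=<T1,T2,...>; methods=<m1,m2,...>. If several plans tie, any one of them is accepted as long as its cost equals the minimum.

cost=3680; order=C,B,A,E,D; methods=hash,nl_idx,hash,hash

Selinger DP (subsets sized 1..n):
  {B}: scan cost=20, card=20
  {C}: scan cost=500, card=500
  {D}: scan cost=60, card=60
  {A}: scan cost=250, card=250
  {E}: scan cost=20, card=20
  {BC}: card=20; try (B,hash)→1200, (B,nl_idx)→3020, (C,merge)→5140, (B,merge)→5620, (C,hash)→9040, (C,nl)→10020 …(+1); best=1200 via (B,hash)
  {BD}: card=120; try (D,nl_idx)→260, (B,hash)→320, (B,nl_idx)→480, (D,merge)→560, (B,merge)→600, (D,hash)→760 …(+2); best=260 via (D,nl_idx)
  {AC}: card=5000; try (A,hash)→5000, (C,merge)→7500, (A,merge)→7750, (C,hash)→9500, (A,nl_idx)→9500, (C,nl)→125250 …(+1); best=5000 via (A,hash)
  {CE}: card=2500; try (E,hash)→1200, (C,merge)→5140, (E,nl_idx)→5500, (E,merge)→5620, (C,hash)→9040, (C,nl)→10020 …(+1); best=1200 via (E,hash)
  {BCD}: card=120; try (D,nl_idx)→1440, (D,merge)→1740, (D,hash)→1940, (D,nl)→2400, (C,merge)→6220, (C,hash)→9380 …(+1); best=1440 via (D,nl_idx)
  {ABC}: card=200; try (A,nl_idx)→1560, (A,merge)→3570, (A,hash)→5220, (A,nl)→6200, (B,hash)→10200, (B,nl_idx)→30200 …(+2); best=1560 via (A,nl_idx)
  {BCE}: card=100; try (E,nl_idx)→1400, (E,hash)→1420, (E,merge)→1440, (E,nl)→1600, (B,hash)→3900, (B,nl_idx)→13800 …(+2); best=1400 via (E,nl_idx)
  {ACE}: card=25000; try (A,hash)→7700, (E,hash)→10200, (A,merge)→35950, (A,nl_idx)→46200, (E,nl_idx)→55000, (E,merge)→75120 …(+2); best=7700 via (A,hash)
  {ABCD}: card=1200; try (D,hash)→2480, (A,nl_idx)→3600, (D,merge)→3780, (D,nl_idx)→3960, (A,merge)→4650, (A,hash)→5560 …(+2); best=2480 via (D,hash)
  {BCDE}: card=600; try (E,hash)→1760, (D,hash)→2220, (E,merge)→2520, (D,nl_idx)→2600, (D,merge)→2620, (E,nl_idx)→2640 …(+2); best=1760 via (E,hash)
  {ABCE}: card=1000; try (E,hash)→1960, (A,nl_idx)→3200, (E,merge)→3480, (E,nl_idx)→3560, (A,merge)→4450, (A,hash)→5500 …(+6); best=1960 via (E,hash)
  {ABCDE}: card=6000; try (D,hash)→3680, (E,hash)→3880, (A,hash)→6360, (A,merge)→10610, (A,nl_idx)→12560, (D,merge)→13380 …(+6); best=3680 via (D,hash)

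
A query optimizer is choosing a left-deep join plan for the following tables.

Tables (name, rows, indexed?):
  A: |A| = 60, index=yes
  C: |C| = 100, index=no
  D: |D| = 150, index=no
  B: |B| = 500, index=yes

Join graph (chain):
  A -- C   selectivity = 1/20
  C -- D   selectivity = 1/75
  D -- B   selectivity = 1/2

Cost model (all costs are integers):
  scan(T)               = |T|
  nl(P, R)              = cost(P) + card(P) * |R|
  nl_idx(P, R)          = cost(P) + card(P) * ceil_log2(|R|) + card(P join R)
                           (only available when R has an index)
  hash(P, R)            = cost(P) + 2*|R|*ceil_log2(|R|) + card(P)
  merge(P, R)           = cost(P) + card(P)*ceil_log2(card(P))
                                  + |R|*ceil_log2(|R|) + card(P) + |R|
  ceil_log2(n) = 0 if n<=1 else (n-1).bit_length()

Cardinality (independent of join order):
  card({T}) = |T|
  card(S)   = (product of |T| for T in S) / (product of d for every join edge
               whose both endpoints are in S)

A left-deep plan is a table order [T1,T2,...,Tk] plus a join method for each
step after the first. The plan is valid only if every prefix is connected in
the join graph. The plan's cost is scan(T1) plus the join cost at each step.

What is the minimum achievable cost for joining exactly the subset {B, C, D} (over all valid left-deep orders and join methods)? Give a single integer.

8500

Selinger DP over subsets of {B,C,D}:
  {C}: scan cost=100, card=100
  {D}: scan cost=150, card=150
  {B}: scan cost=500, card=500
  {CD}: card=200; try (C,hash)→1700, (D,merge)→2250, (C,merge)→2300, (D,hash)→2600, (D,nl)→15100, (C,nl)→15150; best=1700 via (C,hash)
  {BD}: card=37500; try (D,hash)→3400, (B,merge)→6500, (D,merge)→6850, (B,hash)→9300, (B,nl_idx)→39000, (B,nl)→75150 …(+1); best=3400 via (D,hash)
  {BCD}: card=50000; try (B,merge)→8500, (B,hash)→10900, (C,hash)→42300, (B,nl_idx)→53500, (B,nl)→101700, (C,merge)→641700 …(+1); best=8500 via (B,merge)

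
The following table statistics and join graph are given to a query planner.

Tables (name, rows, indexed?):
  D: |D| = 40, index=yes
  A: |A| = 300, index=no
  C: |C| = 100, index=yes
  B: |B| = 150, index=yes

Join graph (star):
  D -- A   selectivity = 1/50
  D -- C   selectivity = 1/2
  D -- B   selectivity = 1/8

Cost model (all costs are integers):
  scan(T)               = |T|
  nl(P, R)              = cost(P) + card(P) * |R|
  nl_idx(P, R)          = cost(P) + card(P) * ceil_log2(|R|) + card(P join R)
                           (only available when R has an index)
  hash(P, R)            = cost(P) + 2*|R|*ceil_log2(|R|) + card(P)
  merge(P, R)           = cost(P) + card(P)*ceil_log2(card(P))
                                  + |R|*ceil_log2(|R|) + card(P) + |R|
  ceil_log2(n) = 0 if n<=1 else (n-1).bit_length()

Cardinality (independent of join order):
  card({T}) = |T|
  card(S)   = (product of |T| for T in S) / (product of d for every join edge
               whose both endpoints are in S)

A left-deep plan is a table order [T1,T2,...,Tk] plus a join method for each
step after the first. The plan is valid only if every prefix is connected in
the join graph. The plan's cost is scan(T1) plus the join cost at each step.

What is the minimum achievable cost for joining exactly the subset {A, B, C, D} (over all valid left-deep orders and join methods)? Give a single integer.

9620

Selinger DP over subsets of {A,B,C,D}:
  {D}: scan cost=40, card=40
  {A}: scan cost=300, card=300
  {C}: scan cost=100, card=100
  {B}: scan cost=150, card=150
  {AD}: card=240; try (D,hash)→1080, (D,nl_idx)→2340, (A,merge)→3320, (D,merge)→3580, (A,hash)→5480, (A,nl)→12040 …(+1); best=1080 via (D,hash)
  {CD}: card=2000; try (D,hash)→680, (C,merge)→1120, (D,merge)→1180, (C,hash)→1480, (C,nl_idx)→2320, (D,nl_idx)→2700 …(+2); best=680 via (D,hash)
  {BD}: card=750; try (D,hash)→780, (B,nl_idx)→1110, (B,merge)→1670, (D,merge)→1780, (D,nl_idx)→1800, (B,hash)→2480 …(+2); best=780 via (D,hash)
  {ACD}: card=12000; try (C,hash)→2720, (C,merge)→4040, (A,hash)→8080, (C,nl_idx)→14760, (C,nl)→25080, (A,merge)→27680 …(+1); best=2720 via (C,hash)
  {ABD}: card=4500; try (B,hash)→3720, (B,merge)→4590, (A,hash)→6930, (B,nl_idx)→7500, (A,merge)→12030, (B,nl)→37080 …(+1); best=3720 via (B,hash)
  {BCD}: card=37500; try (C,hash)→2930, (B,hash)→5080, (C,merge)→9830, (B,merge)→26030, (C,nl_idx)→43530, (B,nl_idx)→54180 …(+2); best=2930 via (C,hash)
  {ABCD}: card=225000; try (C,hash)→9620, (B,hash)→17120, (A,hash)→45830, (C,merge)→67520, (B,merge)→184070, (C,nl_idx)→260220 …(+5); best=9620 via (C,hash)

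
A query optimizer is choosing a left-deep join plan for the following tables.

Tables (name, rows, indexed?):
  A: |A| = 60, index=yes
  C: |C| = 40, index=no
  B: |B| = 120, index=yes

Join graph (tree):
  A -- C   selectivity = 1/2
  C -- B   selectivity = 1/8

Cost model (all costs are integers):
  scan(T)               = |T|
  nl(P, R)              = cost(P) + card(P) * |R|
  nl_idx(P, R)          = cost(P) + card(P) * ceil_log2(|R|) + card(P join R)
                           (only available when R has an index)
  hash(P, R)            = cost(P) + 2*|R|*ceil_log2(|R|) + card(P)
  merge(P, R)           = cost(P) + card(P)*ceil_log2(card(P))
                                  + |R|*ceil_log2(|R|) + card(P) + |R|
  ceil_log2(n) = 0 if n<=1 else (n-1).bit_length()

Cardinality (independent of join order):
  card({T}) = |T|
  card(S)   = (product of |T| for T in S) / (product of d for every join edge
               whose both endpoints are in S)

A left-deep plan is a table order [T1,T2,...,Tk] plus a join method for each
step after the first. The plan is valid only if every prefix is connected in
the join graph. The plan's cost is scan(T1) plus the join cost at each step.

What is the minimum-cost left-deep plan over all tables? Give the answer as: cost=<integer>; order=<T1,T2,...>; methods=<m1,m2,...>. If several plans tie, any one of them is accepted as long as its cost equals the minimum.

cost=2040; order=B,C,A; methods=hash,hash

Selinger DP (subsets sized 1..n):
  {A}: scan cost=60, card=60
  {C}: scan cost=40, card=40
  {B}: scan cost=120, card=120
  {AC}: card=1200; try (C,hash)→600, (A,merge)→740, (C,merge)→760, (A,hash)→800, (A,nl_idx)→1480, (A,nl)→2440 …(+1); best=600 via (C,hash)
  {BC}: card=600; try (C,hash)→720, (B,nl_idx)→920, (B,merge)→1280, (C,merge)→1360, (B,hash)→1760, (B,nl)→4840 …(+1); best=720 via (C,hash)
  {ABC}: card=18000; try (A,hash)→2040, (B,hash)→3480, (A,merge)→7740, (B,merge)→15960, (A,nl_idx)→22320, (B,nl_idx)→27000 …(+2); best=2040 via (A,hash)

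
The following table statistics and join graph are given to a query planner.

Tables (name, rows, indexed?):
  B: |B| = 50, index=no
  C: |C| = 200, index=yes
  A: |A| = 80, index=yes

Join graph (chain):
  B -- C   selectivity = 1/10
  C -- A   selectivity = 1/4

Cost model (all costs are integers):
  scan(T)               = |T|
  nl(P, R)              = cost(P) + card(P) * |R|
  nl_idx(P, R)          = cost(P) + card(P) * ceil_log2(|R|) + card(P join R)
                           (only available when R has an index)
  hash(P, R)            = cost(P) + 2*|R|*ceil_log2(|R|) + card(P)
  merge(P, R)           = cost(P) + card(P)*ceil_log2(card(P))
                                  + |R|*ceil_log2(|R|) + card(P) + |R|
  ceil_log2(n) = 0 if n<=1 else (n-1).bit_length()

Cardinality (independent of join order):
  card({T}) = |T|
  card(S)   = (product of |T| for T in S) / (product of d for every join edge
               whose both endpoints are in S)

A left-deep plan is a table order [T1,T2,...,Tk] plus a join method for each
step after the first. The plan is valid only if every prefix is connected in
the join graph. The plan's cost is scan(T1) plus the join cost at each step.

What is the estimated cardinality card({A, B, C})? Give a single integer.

Tables in S: A(80), B(50), C(200)
Edges inside S: B-C(d=10), C-A(d=4)
numerator = 80 * 50 * 200 = 800000
denominator = 10 * 4 = 40
card(S) = 800000 / 40 = 20000

20000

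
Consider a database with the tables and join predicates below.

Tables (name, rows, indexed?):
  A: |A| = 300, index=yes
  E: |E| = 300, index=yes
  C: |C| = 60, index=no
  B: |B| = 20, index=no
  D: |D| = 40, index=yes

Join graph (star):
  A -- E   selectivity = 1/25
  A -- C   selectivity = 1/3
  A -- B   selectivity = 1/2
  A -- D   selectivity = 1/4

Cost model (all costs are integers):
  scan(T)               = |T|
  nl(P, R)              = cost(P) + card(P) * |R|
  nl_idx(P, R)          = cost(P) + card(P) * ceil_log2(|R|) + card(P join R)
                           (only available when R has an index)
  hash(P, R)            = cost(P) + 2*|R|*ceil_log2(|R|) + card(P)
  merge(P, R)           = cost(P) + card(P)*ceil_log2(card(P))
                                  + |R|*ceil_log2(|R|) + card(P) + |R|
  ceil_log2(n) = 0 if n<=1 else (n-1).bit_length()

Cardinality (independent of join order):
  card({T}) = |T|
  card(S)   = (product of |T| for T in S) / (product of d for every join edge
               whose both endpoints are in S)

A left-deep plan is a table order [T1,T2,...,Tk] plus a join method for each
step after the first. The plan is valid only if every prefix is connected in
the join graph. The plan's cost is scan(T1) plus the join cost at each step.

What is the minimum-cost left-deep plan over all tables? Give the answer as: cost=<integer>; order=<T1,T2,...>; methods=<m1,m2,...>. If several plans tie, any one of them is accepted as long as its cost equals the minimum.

Selinger DP (subsets sized 1..n):
  {A}: scan cost=300, card=300
  {E}: scan cost=300, card=300
  {C}: scan cost=60, card=60
  {B}: scan cost=20, card=20
  {D}: scan cost=40, card=40
  {AE}: card=3600; try (E,hash)→6000, (A,hash)→6000, (E,merge)→6300, (A,merge)→6300, (E,nl_idx)→6600, (A,nl_idx)→6600 …(+2); best=6000 via (E,hash)
  {AC}: card=6000; try (C,hash)→1320, (A,merge)→3480, (C,merge)→3720, (A,hash)→5520, (A,nl_idx)→6600, (A,nl)→18060 …(+1); best=1320 via (C,hash)
  {AB}: card=3000; try (B,hash)→800, (A,merge)→3140, (A,nl_idx)→3200, (B,merge)→3420, (A,hash)→5440, (A,nl)→6020 …(+1); best=800 via (B,hash)
  {AD}: card=3000; try (D,hash)→1080, (A,merge)→3320, (A,nl_idx)→3400, (D,merge)→3580, (D,nl_idx)→5100, (A,hash)→5480 …(+2); best=1080 via (D,hash)
  {ACE}: card=72000; try (C,hash)→10320, (E,hash)→12720, (C,merge)→53220, (E,merge)→88320, (E,nl_idx)→127320, (C,nl)→222000 …(+1); best=10320 via (C,hash)
  {ABE}: card=36000; try (E,hash)→9200, (B,hash)→9800, (E,merge)→42800, (B,merge)→52920, (E,nl_idx)→63800, (B,nl)→78000 …(+1); best=9200 via (E,hash)
  {ADE}: card=36000; try (E,hash)→9480, (D,hash)→10080, (E,merge)→43080, (D,merge)→53080, (D,nl_idx)→63600, (E,nl_idx)→64080 …(+2); best=9480 via (E,hash)
  {ABC}: card=60000; try (C,hash)→4520, (B,hash)→7520, (C,merge)→40220, (B,merge)→85440, (B,nl)→121320, (C,nl)→180800; best=4520 via (C,hash)
  {ACD}: card=60000; try (C,hash)→4800, (D,hash)→7800, (C,merge)→40500, (D,merge)→85600, (D,nl_idx)→97320, (C,nl)→181080 …(+1); best=4800 via (C,hash)
  {ABD}: card=30000; try (D,hash)→4280, (B,hash)→4280, (D,merge)→40080, (B,merge)→40200, (D,nl_idx)→48800, (B,nl)→61080 …(+1); best=4280 via (D,hash)
  {ABCE}: card=720000; try (C,hash)→45920, (E,hash)→69920, (B,hash)→82520, (C,merge)→621620, (E,merge)→1027520, (E,nl_idx)→1264520 …(+4); best=45920 via (C,hash)
  {ACDE}: card=720000; try (C,hash)→46200, (E,hash)→70200, (D,hash)→82800, (C,merge)→621900, (E,merge)→1027800, (D,nl_idx)→1162320 …(+5); best=46200 via (C,hash)
  {ABDE}: card=360000; try (E,hash)→39680, (D,hash)→45680, (B,hash)→45680, (E,merge)→487280, (D,nl_idx)→585200, (D,merge)→621480 …(+5); best=39680 via (E,hash)
  {ABCD}: card=600000; try (C,hash)→35000, (D,hash)→65000, (B,hash)→65000, (C,merge)→484700, (D,nl_idx)→964520, (D,merge)→1024800 …(+4); best=35000 via (C,hash)
  {ABCDE}: card=7200000; try (C,hash)→400400, (E,hash)→640400, (D,hash)→766400, (B,hash)→766400, (C,merge)→7240100, (D,nl_idx)→11565920 …(+8); best=400400 via (C,hash)

cost=400400; order=A,B,D,E,C; methods=hash,hash,hash,hash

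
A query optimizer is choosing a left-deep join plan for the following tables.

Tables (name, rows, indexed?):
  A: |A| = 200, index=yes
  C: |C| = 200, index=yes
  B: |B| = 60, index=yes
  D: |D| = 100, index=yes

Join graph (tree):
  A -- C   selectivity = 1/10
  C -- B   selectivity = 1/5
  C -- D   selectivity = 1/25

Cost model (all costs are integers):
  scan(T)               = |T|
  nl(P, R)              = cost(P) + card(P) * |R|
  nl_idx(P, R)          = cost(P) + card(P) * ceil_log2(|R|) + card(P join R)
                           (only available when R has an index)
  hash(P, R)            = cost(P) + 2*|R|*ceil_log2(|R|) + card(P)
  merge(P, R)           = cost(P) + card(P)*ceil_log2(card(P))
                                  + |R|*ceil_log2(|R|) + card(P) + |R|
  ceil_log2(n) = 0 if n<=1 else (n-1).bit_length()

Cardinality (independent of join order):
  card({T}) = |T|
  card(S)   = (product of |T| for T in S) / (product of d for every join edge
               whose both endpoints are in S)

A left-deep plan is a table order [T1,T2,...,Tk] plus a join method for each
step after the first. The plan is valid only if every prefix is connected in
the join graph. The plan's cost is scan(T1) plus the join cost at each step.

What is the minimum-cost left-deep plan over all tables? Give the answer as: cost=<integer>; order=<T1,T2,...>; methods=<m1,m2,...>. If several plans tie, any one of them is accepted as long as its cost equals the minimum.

Selinger DP (subsets sized 1..n):
  {A}: scan cost=200, card=200
  {C}: scan cost=200, card=200
  {B}: scan cost=60, card=60
  {D}: scan cost=100, card=100
  {AC}: card=4000; try (C,hash)→3600, (A,hash)→3600, (C,merge)→3800, (A,merge)→3800, (C,nl_idx)→5800, (A,nl_idx)→5800 …(+2); best=3600 via (C,hash)
  {BC}: card=2400; try (B,hash)→1120, (C,merge)→2280, (B,merge)→2420, (C,nl_idx)→2940, (C,hash)→3320, (B,nl_idx)→3800 …(+2); best=1120 via (B,hash)
  {CD}: card=800; try (C,nl_idx)→1700, (D,hash)→1800, (D,nl_idx)→2400, (C,merge)→2700, (D,merge)→2800, (C,hash)→3400 …(+2); best=1700 via (C,nl_idx)
  {ABC}: card=48000; try (A,hash)→6720, (B,hash)→8320, (A,merge)→34120, (B,merge)→56020, (A,nl_idx)→68320, (B,nl_idx)→75600 …(+2); best=6720 via (A,hash)
  {ACD}: card=16000; try (A,hash)→5700, (D,hash)→9000, (A,merge)→12300, (A,nl_idx)→24100, (D,nl_idx)→47600, (D,merge)→56400 …(+2); best=5700 via (A,hash)
  {BCD}: card=9600; try (B,hash)→3220, (D,hash)→4920, (B,merge)→10920, (B,nl_idx)→16100, (D,nl_idx)→27520, (D,merge)→33120 …(+2); best=3220 via (B,hash)
  {ABCD}: card=192000; try (A,hash)→16020, (B,hash)→22420, (D,hash)→56120, (A,merge)→149020, (B,merge)→246120, (A,nl_idx)→272020 …(+6); best=16020 via (A,hash)

cost=16020; order=D,C,B,A; methods=nl_idx,hash,hash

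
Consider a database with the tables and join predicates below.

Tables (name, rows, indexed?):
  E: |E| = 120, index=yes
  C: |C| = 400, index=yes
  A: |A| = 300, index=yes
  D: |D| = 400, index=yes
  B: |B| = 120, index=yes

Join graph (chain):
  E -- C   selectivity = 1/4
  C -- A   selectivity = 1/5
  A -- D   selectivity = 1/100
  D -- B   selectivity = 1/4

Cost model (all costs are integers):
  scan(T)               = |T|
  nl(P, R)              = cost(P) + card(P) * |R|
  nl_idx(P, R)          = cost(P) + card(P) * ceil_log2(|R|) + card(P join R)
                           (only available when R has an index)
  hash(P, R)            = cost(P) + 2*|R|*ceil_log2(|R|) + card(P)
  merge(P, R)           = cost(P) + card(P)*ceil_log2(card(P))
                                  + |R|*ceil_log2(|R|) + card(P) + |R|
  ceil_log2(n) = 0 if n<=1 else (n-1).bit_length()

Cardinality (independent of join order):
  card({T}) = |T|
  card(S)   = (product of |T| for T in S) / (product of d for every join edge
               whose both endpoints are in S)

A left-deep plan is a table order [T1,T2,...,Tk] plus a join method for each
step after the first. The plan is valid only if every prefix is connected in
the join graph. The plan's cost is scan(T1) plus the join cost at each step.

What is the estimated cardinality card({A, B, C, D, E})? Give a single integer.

86400000

Tables in S: A(300), B(120), C(400), D(400), E(120)
Edges inside S: E-C(d=4), C-A(d=5), A-D(d=100), D-B(d=4)
numerator = 300 * 120 * 400 * 400 * 120 = 691200000000
denominator = 4 * 5 * 100 * 4 = 8000
card(S) = 691200000000 / 8000 = 86400000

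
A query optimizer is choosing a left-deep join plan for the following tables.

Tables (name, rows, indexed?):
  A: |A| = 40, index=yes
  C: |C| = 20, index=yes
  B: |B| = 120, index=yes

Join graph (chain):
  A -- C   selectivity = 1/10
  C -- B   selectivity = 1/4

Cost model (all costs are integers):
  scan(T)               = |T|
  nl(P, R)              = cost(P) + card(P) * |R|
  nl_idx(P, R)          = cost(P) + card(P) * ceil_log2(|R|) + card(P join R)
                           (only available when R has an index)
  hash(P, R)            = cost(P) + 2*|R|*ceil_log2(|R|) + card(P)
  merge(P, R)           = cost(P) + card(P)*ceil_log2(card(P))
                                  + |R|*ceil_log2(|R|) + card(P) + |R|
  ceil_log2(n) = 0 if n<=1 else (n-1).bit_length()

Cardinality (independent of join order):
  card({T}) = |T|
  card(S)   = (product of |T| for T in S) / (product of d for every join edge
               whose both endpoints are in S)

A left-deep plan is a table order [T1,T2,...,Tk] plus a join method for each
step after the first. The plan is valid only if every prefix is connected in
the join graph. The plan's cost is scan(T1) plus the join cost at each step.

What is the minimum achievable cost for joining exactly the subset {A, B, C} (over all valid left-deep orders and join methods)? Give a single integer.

1520

Selinger DP over subsets of {A,B,C}:
  {A}: scan cost=40, card=40
  {C}: scan cost=20, card=20
  {B}: scan cost=120, card=120
  {AC}: card=80; try (A,nl_idx)→220, (C,hash)→280, (C,nl_idx)→320, (A,merge)→420, (C,merge)→440, (A,hash)→520 …(+2); best=220 via (A,nl_idx)
  {BC}: card=600; try (C,hash)→440, (B,nl_idx)→760, (B,merge)→1100, (C,merge)→1200, (C,nl_idx)→1320, (B,hash)→1720 …(+2); best=440 via (C,hash)
  {ABC}: card=2400; try (A,hash)→1520, (B,merge)→1820, (B,hash)→1980, (B,nl_idx)→3180, (A,nl_idx)→6440, (A,merge)→7320 …(+2); best=1520 via (A,hash)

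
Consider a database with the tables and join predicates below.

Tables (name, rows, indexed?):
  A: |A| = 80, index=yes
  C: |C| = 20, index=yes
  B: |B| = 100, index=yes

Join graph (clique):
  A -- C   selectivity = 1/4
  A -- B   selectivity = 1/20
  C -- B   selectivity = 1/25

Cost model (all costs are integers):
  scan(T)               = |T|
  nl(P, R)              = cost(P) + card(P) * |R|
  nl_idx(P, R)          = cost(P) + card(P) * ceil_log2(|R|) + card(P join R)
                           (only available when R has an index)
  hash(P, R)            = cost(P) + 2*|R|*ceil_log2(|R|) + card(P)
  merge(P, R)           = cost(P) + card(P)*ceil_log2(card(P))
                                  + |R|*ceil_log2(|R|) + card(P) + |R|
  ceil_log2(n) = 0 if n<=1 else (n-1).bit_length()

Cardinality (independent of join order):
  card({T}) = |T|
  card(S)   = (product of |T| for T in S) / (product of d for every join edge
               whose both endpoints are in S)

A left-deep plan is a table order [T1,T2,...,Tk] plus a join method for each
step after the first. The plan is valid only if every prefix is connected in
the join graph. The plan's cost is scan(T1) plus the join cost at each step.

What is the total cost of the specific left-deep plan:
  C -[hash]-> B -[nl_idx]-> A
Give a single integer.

step 1: scan C: cost=20, card=20
step 2: join B via hash
    card(P join B) = 20*100/(25) = 80
    cost = 20 + 2*100*7 + 20 = 1440
step 3: join A via nl_idx
    card(P join A) = 80*80/(4*20) = 80
    cost = 1440 + 80*7 + 80 = 2080

2080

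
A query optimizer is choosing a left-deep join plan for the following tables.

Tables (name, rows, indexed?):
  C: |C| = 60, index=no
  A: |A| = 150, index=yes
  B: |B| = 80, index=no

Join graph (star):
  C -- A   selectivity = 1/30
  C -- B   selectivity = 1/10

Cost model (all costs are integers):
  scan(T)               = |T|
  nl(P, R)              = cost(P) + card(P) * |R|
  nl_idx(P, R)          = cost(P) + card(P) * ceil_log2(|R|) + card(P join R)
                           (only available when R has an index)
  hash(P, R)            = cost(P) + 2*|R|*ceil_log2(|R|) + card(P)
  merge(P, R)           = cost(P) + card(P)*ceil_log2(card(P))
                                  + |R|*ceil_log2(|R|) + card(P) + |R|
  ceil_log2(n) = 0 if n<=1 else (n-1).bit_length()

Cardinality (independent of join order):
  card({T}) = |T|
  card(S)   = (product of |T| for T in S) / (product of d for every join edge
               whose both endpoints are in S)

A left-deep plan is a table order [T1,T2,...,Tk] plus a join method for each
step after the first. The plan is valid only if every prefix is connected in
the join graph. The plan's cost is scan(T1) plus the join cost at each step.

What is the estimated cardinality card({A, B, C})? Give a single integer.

Tables in S: A(150), B(80), C(60)
Edges inside S: C-A(d=30), C-B(d=10)
numerator = 150 * 80 * 60 = 720000
denominator = 30 * 10 = 300
card(S) = 720000 / 300 = 2400

2400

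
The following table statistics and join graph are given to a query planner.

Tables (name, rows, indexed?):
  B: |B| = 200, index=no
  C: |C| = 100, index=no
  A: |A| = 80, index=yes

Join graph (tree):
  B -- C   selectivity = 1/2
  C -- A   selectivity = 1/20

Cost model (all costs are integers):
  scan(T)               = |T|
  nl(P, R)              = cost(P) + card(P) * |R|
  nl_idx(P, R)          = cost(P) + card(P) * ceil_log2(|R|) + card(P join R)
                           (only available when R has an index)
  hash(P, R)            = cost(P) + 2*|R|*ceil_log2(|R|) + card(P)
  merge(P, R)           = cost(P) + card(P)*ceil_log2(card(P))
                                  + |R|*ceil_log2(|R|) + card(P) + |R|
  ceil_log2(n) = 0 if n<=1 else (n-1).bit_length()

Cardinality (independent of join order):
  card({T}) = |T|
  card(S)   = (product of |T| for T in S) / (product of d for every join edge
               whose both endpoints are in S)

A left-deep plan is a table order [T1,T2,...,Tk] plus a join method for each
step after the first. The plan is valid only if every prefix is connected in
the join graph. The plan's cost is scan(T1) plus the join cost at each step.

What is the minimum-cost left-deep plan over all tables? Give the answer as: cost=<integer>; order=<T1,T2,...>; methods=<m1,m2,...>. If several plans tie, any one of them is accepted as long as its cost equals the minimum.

cost=4800; order=C,A,B; methods=nl_idx,hash

Selinger DP (subsets sized 1..n):
  {B}: scan cost=200, card=200
  {C}: scan cost=100, card=100
  {A}: scan cost=80, card=80
  {BC}: card=10000; try (C,hash)→1800, (B,merge)→2700, (C,merge)→2800, (B,hash)→3400, (B,nl)→20100, (C,nl)→20200; best=1800 via (C,hash)
  {AC}: card=400; try (A,nl_idx)→1200, (A,hash)→1320, (C,merge)→1520, (A,merge)→1540, (C,hash)→1560, (C,nl)→8080 …(+1); best=1200 via (A,nl_idx)
  {ABC}: card=40000; try (B,hash)→4800, (B,merge)→7000, (A,hash)→12920, (B,nl)→81200, (A,nl_idx)→111800, (A,merge)→152440 …(+1); best=4800 via (B,hash)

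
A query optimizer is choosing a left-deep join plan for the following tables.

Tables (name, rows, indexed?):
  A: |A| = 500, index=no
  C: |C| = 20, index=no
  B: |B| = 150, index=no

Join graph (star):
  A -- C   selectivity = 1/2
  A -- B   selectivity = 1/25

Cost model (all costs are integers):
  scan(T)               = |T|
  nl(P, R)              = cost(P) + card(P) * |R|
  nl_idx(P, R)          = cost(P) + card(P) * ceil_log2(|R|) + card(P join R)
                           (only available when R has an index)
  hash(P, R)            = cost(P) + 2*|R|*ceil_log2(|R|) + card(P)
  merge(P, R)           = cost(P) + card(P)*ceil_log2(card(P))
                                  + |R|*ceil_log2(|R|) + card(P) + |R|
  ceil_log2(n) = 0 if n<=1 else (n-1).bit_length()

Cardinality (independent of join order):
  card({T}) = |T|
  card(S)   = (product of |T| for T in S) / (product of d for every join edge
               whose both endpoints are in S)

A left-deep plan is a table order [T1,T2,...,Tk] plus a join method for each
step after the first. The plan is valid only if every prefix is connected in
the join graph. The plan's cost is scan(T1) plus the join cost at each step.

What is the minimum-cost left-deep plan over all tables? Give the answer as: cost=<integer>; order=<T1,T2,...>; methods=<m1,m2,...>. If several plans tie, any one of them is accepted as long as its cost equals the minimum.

cost=6600; order=A,B,C; methods=hash,hash

Selinger DP (subsets sized 1..n):
  {A}: scan cost=500, card=500
  {C}: scan cost=20, card=20
  {B}: scan cost=150, card=150
  {AC}: card=5000; try (C,hash)→1200, (A,merge)→5140, (C,merge)→5620, (A,hash)→9040, (A,nl)→10020, (C,nl)→10500; best=1200 via (C,hash)
  {AB}: card=3000; try (B,hash)→3400, (A,merge)→6500, (B,merge)→6850, (A,hash)→9300, (A,nl)→75150, (B,nl)→75500; best=3400 via (B,hash)
  {ABC}: card=30000; try (C,hash)→6600, (B,hash)→8600, (C,merge)→42520, (C,nl)→63400, (B,merge)→72550, (B,nl)→751200; best=6600 via (C,hash)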